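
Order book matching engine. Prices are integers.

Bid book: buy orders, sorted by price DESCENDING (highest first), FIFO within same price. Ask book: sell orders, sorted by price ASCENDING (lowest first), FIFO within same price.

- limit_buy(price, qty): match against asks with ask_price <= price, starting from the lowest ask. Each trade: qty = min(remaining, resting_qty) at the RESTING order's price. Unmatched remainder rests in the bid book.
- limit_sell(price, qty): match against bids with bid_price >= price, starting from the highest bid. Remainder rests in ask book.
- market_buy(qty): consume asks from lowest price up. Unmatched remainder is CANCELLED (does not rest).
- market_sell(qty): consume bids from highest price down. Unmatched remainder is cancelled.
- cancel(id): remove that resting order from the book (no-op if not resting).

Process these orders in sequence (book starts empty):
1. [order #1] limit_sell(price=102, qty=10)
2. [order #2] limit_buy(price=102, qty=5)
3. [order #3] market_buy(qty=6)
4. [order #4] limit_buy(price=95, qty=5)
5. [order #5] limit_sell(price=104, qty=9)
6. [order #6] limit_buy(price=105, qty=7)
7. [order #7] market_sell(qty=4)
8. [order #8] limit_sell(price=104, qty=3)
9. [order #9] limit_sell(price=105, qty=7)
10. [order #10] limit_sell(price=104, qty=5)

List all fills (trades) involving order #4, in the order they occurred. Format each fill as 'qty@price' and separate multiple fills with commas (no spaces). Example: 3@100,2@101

Answer: 4@95

Derivation:
After op 1 [order #1] limit_sell(price=102, qty=10): fills=none; bids=[-] asks=[#1:10@102]
After op 2 [order #2] limit_buy(price=102, qty=5): fills=#2x#1:5@102; bids=[-] asks=[#1:5@102]
After op 3 [order #3] market_buy(qty=6): fills=#3x#1:5@102; bids=[-] asks=[-]
After op 4 [order #4] limit_buy(price=95, qty=5): fills=none; bids=[#4:5@95] asks=[-]
After op 5 [order #5] limit_sell(price=104, qty=9): fills=none; bids=[#4:5@95] asks=[#5:9@104]
After op 6 [order #6] limit_buy(price=105, qty=7): fills=#6x#5:7@104; bids=[#4:5@95] asks=[#5:2@104]
After op 7 [order #7] market_sell(qty=4): fills=#4x#7:4@95; bids=[#4:1@95] asks=[#5:2@104]
After op 8 [order #8] limit_sell(price=104, qty=3): fills=none; bids=[#4:1@95] asks=[#5:2@104 #8:3@104]
After op 9 [order #9] limit_sell(price=105, qty=7): fills=none; bids=[#4:1@95] asks=[#5:2@104 #8:3@104 #9:7@105]
After op 10 [order #10] limit_sell(price=104, qty=5): fills=none; bids=[#4:1@95] asks=[#5:2@104 #8:3@104 #10:5@104 #9:7@105]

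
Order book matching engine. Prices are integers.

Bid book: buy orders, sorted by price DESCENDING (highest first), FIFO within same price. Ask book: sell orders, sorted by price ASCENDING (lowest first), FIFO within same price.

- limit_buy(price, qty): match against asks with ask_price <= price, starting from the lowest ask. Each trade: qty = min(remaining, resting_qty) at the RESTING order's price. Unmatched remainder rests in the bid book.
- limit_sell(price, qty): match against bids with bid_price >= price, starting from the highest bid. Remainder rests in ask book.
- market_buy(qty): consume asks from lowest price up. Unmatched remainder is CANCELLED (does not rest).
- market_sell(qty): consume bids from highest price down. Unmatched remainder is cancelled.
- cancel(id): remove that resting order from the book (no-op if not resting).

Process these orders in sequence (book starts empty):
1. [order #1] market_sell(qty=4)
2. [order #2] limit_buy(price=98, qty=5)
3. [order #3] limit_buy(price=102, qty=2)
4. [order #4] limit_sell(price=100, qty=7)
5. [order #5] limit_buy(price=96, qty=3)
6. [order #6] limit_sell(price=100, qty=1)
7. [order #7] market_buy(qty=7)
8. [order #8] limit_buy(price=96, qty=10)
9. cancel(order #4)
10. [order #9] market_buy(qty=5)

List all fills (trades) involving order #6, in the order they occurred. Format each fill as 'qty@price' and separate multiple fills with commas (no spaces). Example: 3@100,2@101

After op 1 [order #1] market_sell(qty=4): fills=none; bids=[-] asks=[-]
After op 2 [order #2] limit_buy(price=98, qty=5): fills=none; bids=[#2:5@98] asks=[-]
After op 3 [order #3] limit_buy(price=102, qty=2): fills=none; bids=[#3:2@102 #2:5@98] asks=[-]
After op 4 [order #4] limit_sell(price=100, qty=7): fills=#3x#4:2@102; bids=[#2:5@98] asks=[#4:5@100]
After op 5 [order #5] limit_buy(price=96, qty=3): fills=none; bids=[#2:5@98 #5:3@96] asks=[#4:5@100]
After op 6 [order #6] limit_sell(price=100, qty=1): fills=none; bids=[#2:5@98 #5:3@96] asks=[#4:5@100 #6:1@100]
After op 7 [order #7] market_buy(qty=7): fills=#7x#4:5@100 #7x#6:1@100; bids=[#2:5@98 #5:3@96] asks=[-]
After op 8 [order #8] limit_buy(price=96, qty=10): fills=none; bids=[#2:5@98 #5:3@96 #8:10@96] asks=[-]
After op 9 cancel(order #4): fills=none; bids=[#2:5@98 #5:3@96 #8:10@96] asks=[-]
After op 10 [order #9] market_buy(qty=5): fills=none; bids=[#2:5@98 #5:3@96 #8:10@96] asks=[-]

Answer: 1@100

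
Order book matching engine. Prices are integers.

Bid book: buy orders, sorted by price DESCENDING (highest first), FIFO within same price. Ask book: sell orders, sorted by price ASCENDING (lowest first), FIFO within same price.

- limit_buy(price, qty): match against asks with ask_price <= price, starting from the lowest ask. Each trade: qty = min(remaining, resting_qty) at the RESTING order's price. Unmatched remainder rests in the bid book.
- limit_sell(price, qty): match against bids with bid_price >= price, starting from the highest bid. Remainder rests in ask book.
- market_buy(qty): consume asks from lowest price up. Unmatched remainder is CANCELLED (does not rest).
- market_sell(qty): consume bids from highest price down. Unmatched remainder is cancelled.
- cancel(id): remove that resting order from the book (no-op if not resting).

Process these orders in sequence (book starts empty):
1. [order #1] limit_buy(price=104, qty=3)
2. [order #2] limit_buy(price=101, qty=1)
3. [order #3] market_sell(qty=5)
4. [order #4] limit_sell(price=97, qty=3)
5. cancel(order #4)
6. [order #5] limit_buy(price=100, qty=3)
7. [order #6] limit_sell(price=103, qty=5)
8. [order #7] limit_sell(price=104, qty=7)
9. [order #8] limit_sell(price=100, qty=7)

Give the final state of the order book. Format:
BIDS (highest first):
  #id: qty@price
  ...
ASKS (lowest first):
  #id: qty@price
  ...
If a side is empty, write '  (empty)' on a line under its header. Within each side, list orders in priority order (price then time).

Answer: BIDS (highest first):
  (empty)
ASKS (lowest first):
  #8: 4@100
  #6: 5@103
  #7: 7@104

Derivation:
After op 1 [order #1] limit_buy(price=104, qty=3): fills=none; bids=[#1:3@104] asks=[-]
After op 2 [order #2] limit_buy(price=101, qty=1): fills=none; bids=[#1:3@104 #2:1@101] asks=[-]
After op 3 [order #3] market_sell(qty=5): fills=#1x#3:3@104 #2x#3:1@101; bids=[-] asks=[-]
After op 4 [order #4] limit_sell(price=97, qty=3): fills=none; bids=[-] asks=[#4:3@97]
After op 5 cancel(order #4): fills=none; bids=[-] asks=[-]
After op 6 [order #5] limit_buy(price=100, qty=3): fills=none; bids=[#5:3@100] asks=[-]
After op 7 [order #6] limit_sell(price=103, qty=5): fills=none; bids=[#5:3@100] asks=[#6:5@103]
After op 8 [order #7] limit_sell(price=104, qty=7): fills=none; bids=[#5:3@100] asks=[#6:5@103 #7:7@104]
After op 9 [order #8] limit_sell(price=100, qty=7): fills=#5x#8:3@100; bids=[-] asks=[#8:4@100 #6:5@103 #7:7@104]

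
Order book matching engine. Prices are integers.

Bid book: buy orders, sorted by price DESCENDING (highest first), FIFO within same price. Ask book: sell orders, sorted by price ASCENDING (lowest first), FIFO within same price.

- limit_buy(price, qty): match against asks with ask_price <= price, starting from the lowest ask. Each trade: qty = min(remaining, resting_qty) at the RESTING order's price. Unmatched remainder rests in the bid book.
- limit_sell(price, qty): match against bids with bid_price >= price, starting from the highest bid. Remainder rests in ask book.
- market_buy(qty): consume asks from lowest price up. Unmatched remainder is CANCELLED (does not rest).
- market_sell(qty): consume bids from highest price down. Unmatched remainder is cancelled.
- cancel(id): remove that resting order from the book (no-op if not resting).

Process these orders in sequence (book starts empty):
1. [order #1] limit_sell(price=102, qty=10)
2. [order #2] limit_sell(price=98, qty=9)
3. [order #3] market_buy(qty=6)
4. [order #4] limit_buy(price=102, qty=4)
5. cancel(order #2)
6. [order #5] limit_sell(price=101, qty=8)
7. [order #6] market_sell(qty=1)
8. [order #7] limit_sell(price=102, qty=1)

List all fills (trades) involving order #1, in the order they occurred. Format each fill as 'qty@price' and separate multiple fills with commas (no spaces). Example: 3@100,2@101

After op 1 [order #1] limit_sell(price=102, qty=10): fills=none; bids=[-] asks=[#1:10@102]
After op 2 [order #2] limit_sell(price=98, qty=9): fills=none; bids=[-] asks=[#2:9@98 #1:10@102]
After op 3 [order #3] market_buy(qty=6): fills=#3x#2:6@98; bids=[-] asks=[#2:3@98 #1:10@102]
After op 4 [order #4] limit_buy(price=102, qty=4): fills=#4x#2:3@98 #4x#1:1@102; bids=[-] asks=[#1:9@102]
After op 5 cancel(order #2): fills=none; bids=[-] asks=[#1:9@102]
After op 6 [order #5] limit_sell(price=101, qty=8): fills=none; bids=[-] asks=[#5:8@101 #1:9@102]
After op 7 [order #6] market_sell(qty=1): fills=none; bids=[-] asks=[#5:8@101 #1:9@102]
After op 8 [order #7] limit_sell(price=102, qty=1): fills=none; bids=[-] asks=[#5:8@101 #1:9@102 #7:1@102]

Answer: 1@102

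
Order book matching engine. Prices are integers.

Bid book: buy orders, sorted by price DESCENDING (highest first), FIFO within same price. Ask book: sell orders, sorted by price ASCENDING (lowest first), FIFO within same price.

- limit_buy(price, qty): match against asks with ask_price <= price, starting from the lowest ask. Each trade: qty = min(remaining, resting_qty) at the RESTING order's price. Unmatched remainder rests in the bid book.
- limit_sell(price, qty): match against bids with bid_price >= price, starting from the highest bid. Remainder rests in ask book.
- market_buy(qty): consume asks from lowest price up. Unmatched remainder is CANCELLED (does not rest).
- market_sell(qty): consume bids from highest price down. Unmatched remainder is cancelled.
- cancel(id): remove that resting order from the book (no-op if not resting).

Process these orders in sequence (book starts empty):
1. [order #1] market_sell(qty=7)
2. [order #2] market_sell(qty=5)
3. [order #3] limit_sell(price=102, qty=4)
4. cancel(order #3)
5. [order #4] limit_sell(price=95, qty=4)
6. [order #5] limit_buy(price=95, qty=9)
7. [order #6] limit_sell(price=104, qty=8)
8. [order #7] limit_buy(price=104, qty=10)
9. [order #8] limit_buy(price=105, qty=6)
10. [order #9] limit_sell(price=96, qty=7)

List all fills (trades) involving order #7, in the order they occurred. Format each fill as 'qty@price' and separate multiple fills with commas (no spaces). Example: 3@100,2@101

After op 1 [order #1] market_sell(qty=7): fills=none; bids=[-] asks=[-]
After op 2 [order #2] market_sell(qty=5): fills=none; bids=[-] asks=[-]
After op 3 [order #3] limit_sell(price=102, qty=4): fills=none; bids=[-] asks=[#3:4@102]
After op 4 cancel(order #3): fills=none; bids=[-] asks=[-]
After op 5 [order #4] limit_sell(price=95, qty=4): fills=none; bids=[-] asks=[#4:4@95]
After op 6 [order #5] limit_buy(price=95, qty=9): fills=#5x#4:4@95; bids=[#5:5@95] asks=[-]
After op 7 [order #6] limit_sell(price=104, qty=8): fills=none; bids=[#5:5@95] asks=[#6:8@104]
After op 8 [order #7] limit_buy(price=104, qty=10): fills=#7x#6:8@104; bids=[#7:2@104 #5:5@95] asks=[-]
After op 9 [order #8] limit_buy(price=105, qty=6): fills=none; bids=[#8:6@105 #7:2@104 #5:5@95] asks=[-]
After op 10 [order #9] limit_sell(price=96, qty=7): fills=#8x#9:6@105 #7x#9:1@104; bids=[#7:1@104 #5:5@95] asks=[-]

Answer: 8@104,1@104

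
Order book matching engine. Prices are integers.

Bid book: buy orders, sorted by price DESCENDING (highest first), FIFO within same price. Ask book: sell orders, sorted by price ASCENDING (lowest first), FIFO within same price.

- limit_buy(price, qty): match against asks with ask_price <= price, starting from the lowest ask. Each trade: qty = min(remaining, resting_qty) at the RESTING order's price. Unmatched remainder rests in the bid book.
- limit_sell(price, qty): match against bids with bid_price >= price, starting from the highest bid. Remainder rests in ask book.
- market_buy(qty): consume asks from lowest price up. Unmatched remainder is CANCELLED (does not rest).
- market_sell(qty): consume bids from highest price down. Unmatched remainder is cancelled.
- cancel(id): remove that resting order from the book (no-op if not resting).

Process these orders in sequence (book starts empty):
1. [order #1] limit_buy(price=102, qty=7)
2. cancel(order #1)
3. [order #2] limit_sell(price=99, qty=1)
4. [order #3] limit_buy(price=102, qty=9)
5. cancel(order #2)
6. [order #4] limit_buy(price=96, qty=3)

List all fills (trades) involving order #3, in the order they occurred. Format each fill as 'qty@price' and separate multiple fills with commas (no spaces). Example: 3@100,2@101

Answer: 1@99

Derivation:
After op 1 [order #1] limit_buy(price=102, qty=7): fills=none; bids=[#1:7@102] asks=[-]
After op 2 cancel(order #1): fills=none; bids=[-] asks=[-]
After op 3 [order #2] limit_sell(price=99, qty=1): fills=none; bids=[-] asks=[#2:1@99]
After op 4 [order #3] limit_buy(price=102, qty=9): fills=#3x#2:1@99; bids=[#3:8@102] asks=[-]
After op 5 cancel(order #2): fills=none; bids=[#3:8@102] asks=[-]
After op 6 [order #4] limit_buy(price=96, qty=3): fills=none; bids=[#3:8@102 #4:3@96] asks=[-]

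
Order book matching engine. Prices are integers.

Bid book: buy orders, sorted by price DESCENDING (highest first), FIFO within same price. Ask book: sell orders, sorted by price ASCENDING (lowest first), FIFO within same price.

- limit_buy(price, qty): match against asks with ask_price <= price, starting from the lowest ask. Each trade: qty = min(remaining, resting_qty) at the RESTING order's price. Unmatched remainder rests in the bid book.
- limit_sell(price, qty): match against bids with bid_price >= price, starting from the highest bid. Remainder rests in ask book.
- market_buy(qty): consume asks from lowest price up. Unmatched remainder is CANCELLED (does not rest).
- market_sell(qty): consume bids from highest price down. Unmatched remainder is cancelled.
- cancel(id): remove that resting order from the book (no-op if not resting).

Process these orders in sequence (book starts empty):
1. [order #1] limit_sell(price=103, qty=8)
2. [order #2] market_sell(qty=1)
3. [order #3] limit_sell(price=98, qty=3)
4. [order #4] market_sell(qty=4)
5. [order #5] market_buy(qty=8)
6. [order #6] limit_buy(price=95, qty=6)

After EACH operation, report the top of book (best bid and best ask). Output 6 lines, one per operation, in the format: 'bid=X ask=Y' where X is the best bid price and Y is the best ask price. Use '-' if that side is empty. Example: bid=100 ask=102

Answer: bid=- ask=103
bid=- ask=103
bid=- ask=98
bid=- ask=98
bid=- ask=103
bid=95 ask=103

Derivation:
After op 1 [order #1] limit_sell(price=103, qty=8): fills=none; bids=[-] asks=[#1:8@103]
After op 2 [order #2] market_sell(qty=1): fills=none; bids=[-] asks=[#1:8@103]
After op 3 [order #3] limit_sell(price=98, qty=3): fills=none; bids=[-] asks=[#3:3@98 #1:8@103]
After op 4 [order #4] market_sell(qty=4): fills=none; bids=[-] asks=[#3:3@98 #1:8@103]
After op 5 [order #5] market_buy(qty=8): fills=#5x#3:3@98 #5x#1:5@103; bids=[-] asks=[#1:3@103]
After op 6 [order #6] limit_buy(price=95, qty=6): fills=none; bids=[#6:6@95] asks=[#1:3@103]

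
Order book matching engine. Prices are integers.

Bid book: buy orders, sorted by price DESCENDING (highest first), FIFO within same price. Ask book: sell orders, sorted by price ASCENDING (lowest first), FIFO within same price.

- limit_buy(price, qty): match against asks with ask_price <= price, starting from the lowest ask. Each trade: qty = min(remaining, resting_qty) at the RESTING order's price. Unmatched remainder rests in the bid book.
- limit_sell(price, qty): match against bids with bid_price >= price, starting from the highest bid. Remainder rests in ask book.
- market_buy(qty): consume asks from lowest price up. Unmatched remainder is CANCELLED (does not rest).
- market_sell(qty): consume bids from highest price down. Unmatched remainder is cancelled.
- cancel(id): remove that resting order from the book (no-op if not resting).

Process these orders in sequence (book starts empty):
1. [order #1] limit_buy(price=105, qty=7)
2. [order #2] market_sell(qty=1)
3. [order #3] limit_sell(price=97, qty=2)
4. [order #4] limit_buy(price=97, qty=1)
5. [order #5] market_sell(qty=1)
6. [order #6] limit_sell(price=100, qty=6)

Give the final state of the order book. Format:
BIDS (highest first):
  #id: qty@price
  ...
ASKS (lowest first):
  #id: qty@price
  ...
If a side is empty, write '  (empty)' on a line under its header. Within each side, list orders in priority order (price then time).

Answer: BIDS (highest first):
  #4: 1@97
ASKS (lowest first):
  #6: 3@100

Derivation:
After op 1 [order #1] limit_buy(price=105, qty=7): fills=none; bids=[#1:7@105] asks=[-]
After op 2 [order #2] market_sell(qty=1): fills=#1x#2:1@105; bids=[#1:6@105] asks=[-]
After op 3 [order #3] limit_sell(price=97, qty=2): fills=#1x#3:2@105; bids=[#1:4@105] asks=[-]
After op 4 [order #4] limit_buy(price=97, qty=1): fills=none; bids=[#1:4@105 #4:1@97] asks=[-]
After op 5 [order #5] market_sell(qty=1): fills=#1x#5:1@105; bids=[#1:3@105 #4:1@97] asks=[-]
After op 6 [order #6] limit_sell(price=100, qty=6): fills=#1x#6:3@105; bids=[#4:1@97] asks=[#6:3@100]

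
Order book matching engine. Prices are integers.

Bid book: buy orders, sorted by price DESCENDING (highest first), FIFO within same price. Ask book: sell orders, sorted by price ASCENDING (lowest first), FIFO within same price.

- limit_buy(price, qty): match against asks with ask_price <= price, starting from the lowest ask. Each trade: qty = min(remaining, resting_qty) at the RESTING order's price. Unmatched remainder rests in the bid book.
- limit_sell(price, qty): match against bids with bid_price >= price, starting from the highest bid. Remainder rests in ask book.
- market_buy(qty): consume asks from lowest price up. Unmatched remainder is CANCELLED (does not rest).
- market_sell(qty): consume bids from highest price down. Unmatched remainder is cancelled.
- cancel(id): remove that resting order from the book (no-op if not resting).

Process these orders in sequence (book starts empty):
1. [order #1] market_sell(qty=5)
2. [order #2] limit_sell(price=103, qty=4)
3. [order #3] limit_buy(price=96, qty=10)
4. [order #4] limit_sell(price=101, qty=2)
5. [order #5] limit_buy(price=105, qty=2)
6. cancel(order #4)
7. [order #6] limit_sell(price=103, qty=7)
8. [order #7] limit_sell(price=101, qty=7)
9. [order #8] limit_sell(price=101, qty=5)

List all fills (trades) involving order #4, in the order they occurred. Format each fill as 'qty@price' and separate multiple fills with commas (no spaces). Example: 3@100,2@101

Answer: 2@101

Derivation:
After op 1 [order #1] market_sell(qty=5): fills=none; bids=[-] asks=[-]
After op 2 [order #2] limit_sell(price=103, qty=4): fills=none; bids=[-] asks=[#2:4@103]
After op 3 [order #3] limit_buy(price=96, qty=10): fills=none; bids=[#3:10@96] asks=[#2:4@103]
After op 4 [order #4] limit_sell(price=101, qty=2): fills=none; bids=[#3:10@96] asks=[#4:2@101 #2:4@103]
After op 5 [order #5] limit_buy(price=105, qty=2): fills=#5x#4:2@101; bids=[#3:10@96] asks=[#2:4@103]
After op 6 cancel(order #4): fills=none; bids=[#3:10@96] asks=[#2:4@103]
After op 7 [order #6] limit_sell(price=103, qty=7): fills=none; bids=[#3:10@96] asks=[#2:4@103 #6:7@103]
After op 8 [order #7] limit_sell(price=101, qty=7): fills=none; bids=[#3:10@96] asks=[#7:7@101 #2:4@103 #6:7@103]
After op 9 [order #8] limit_sell(price=101, qty=5): fills=none; bids=[#3:10@96] asks=[#7:7@101 #8:5@101 #2:4@103 #6:7@103]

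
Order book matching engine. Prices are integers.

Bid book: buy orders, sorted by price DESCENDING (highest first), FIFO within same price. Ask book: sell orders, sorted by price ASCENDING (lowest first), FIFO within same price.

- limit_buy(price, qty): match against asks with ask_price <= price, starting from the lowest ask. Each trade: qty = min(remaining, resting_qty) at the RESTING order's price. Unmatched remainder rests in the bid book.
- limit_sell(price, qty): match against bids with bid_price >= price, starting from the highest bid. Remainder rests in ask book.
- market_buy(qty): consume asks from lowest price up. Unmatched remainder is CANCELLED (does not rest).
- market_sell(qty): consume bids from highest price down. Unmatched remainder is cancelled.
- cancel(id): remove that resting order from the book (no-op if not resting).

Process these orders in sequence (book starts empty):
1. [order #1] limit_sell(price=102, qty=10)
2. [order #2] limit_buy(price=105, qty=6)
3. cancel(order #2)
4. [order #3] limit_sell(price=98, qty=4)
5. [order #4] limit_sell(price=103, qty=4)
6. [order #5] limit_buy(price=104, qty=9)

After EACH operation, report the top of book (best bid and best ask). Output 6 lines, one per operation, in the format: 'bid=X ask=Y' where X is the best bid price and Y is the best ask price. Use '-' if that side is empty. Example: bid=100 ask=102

After op 1 [order #1] limit_sell(price=102, qty=10): fills=none; bids=[-] asks=[#1:10@102]
After op 2 [order #2] limit_buy(price=105, qty=6): fills=#2x#1:6@102; bids=[-] asks=[#1:4@102]
After op 3 cancel(order #2): fills=none; bids=[-] asks=[#1:4@102]
After op 4 [order #3] limit_sell(price=98, qty=4): fills=none; bids=[-] asks=[#3:4@98 #1:4@102]
After op 5 [order #4] limit_sell(price=103, qty=4): fills=none; bids=[-] asks=[#3:4@98 #1:4@102 #4:4@103]
After op 6 [order #5] limit_buy(price=104, qty=9): fills=#5x#3:4@98 #5x#1:4@102 #5x#4:1@103; bids=[-] asks=[#4:3@103]

Answer: bid=- ask=102
bid=- ask=102
bid=- ask=102
bid=- ask=98
bid=- ask=98
bid=- ask=103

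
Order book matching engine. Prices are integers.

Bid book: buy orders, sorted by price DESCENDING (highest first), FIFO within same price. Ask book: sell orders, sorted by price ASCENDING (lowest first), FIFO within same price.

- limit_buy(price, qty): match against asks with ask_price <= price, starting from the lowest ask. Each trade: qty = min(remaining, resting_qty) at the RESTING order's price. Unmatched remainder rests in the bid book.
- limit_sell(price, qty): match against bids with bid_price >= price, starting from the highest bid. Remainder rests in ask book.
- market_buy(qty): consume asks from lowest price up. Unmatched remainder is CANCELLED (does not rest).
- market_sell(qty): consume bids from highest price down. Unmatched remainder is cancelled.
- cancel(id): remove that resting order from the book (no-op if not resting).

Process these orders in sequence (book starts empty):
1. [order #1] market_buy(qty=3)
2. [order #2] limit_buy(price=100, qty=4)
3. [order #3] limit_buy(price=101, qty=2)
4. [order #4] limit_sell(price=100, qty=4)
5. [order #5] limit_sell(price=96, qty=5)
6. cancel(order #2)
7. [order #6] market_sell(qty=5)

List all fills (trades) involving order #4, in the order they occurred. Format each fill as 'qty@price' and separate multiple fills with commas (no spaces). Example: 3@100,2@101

After op 1 [order #1] market_buy(qty=3): fills=none; bids=[-] asks=[-]
After op 2 [order #2] limit_buy(price=100, qty=4): fills=none; bids=[#2:4@100] asks=[-]
After op 3 [order #3] limit_buy(price=101, qty=2): fills=none; bids=[#3:2@101 #2:4@100] asks=[-]
After op 4 [order #4] limit_sell(price=100, qty=4): fills=#3x#4:2@101 #2x#4:2@100; bids=[#2:2@100] asks=[-]
After op 5 [order #5] limit_sell(price=96, qty=5): fills=#2x#5:2@100; bids=[-] asks=[#5:3@96]
After op 6 cancel(order #2): fills=none; bids=[-] asks=[#5:3@96]
After op 7 [order #6] market_sell(qty=5): fills=none; bids=[-] asks=[#5:3@96]

Answer: 2@101,2@100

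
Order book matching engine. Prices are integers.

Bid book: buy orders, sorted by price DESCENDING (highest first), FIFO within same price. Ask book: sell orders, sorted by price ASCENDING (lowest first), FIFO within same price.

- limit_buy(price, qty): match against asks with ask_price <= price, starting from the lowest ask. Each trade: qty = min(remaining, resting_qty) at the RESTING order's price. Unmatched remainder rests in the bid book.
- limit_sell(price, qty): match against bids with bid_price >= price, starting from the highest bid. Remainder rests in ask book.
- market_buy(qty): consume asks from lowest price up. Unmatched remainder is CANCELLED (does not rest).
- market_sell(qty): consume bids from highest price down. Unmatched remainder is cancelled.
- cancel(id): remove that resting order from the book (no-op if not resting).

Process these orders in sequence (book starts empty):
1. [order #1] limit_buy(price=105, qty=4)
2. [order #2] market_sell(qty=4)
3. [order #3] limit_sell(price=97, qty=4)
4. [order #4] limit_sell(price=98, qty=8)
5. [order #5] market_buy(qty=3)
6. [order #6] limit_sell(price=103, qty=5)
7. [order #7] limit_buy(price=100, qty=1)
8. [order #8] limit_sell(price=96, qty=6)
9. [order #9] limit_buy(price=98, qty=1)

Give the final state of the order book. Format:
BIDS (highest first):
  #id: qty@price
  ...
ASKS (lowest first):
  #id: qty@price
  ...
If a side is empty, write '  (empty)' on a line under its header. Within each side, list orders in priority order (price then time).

After op 1 [order #1] limit_buy(price=105, qty=4): fills=none; bids=[#1:4@105] asks=[-]
After op 2 [order #2] market_sell(qty=4): fills=#1x#2:4@105; bids=[-] asks=[-]
After op 3 [order #3] limit_sell(price=97, qty=4): fills=none; bids=[-] asks=[#3:4@97]
After op 4 [order #4] limit_sell(price=98, qty=8): fills=none; bids=[-] asks=[#3:4@97 #4:8@98]
After op 5 [order #5] market_buy(qty=3): fills=#5x#3:3@97; bids=[-] asks=[#3:1@97 #4:8@98]
After op 6 [order #6] limit_sell(price=103, qty=5): fills=none; bids=[-] asks=[#3:1@97 #4:8@98 #6:5@103]
After op 7 [order #7] limit_buy(price=100, qty=1): fills=#7x#3:1@97; bids=[-] asks=[#4:8@98 #6:5@103]
After op 8 [order #8] limit_sell(price=96, qty=6): fills=none; bids=[-] asks=[#8:6@96 #4:8@98 #6:5@103]
After op 9 [order #9] limit_buy(price=98, qty=1): fills=#9x#8:1@96; bids=[-] asks=[#8:5@96 #4:8@98 #6:5@103]

Answer: BIDS (highest first):
  (empty)
ASKS (lowest first):
  #8: 5@96
  #4: 8@98
  #6: 5@103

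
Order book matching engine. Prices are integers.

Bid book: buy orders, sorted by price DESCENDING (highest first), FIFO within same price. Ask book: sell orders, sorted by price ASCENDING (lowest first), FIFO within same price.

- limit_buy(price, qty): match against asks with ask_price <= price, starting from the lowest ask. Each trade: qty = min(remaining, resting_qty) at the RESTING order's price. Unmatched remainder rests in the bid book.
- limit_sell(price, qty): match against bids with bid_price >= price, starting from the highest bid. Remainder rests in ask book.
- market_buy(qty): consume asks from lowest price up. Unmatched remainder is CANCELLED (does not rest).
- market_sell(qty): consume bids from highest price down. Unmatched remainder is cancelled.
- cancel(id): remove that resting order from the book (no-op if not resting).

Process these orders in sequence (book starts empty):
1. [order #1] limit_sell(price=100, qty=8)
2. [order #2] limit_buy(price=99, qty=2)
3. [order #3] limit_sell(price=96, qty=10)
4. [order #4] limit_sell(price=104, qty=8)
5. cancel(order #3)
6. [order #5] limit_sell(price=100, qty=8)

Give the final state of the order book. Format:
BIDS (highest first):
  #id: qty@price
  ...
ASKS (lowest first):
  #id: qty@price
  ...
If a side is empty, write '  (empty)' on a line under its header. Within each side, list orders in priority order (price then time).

After op 1 [order #1] limit_sell(price=100, qty=8): fills=none; bids=[-] asks=[#1:8@100]
After op 2 [order #2] limit_buy(price=99, qty=2): fills=none; bids=[#2:2@99] asks=[#1:8@100]
After op 3 [order #3] limit_sell(price=96, qty=10): fills=#2x#3:2@99; bids=[-] asks=[#3:8@96 #1:8@100]
After op 4 [order #4] limit_sell(price=104, qty=8): fills=none; bids=[-] asks=[#3:8@96 #1:8@100 #4:8@104]
After op 5 cancel(order #3): fills=none; bids=[-] asks=[#1:8@100 #4:8@104]
After op 6 [order #5] limit_sell(price=100, qty=8): fills=none; bids=[-] asks=[#1:8@100 #5:8@100 #4:8@104]

Answer: BIDS (highest first):
  (empty)
ASKS (lowest first):
  #1: 8@100
  #5: 8@100
  #4: 8@104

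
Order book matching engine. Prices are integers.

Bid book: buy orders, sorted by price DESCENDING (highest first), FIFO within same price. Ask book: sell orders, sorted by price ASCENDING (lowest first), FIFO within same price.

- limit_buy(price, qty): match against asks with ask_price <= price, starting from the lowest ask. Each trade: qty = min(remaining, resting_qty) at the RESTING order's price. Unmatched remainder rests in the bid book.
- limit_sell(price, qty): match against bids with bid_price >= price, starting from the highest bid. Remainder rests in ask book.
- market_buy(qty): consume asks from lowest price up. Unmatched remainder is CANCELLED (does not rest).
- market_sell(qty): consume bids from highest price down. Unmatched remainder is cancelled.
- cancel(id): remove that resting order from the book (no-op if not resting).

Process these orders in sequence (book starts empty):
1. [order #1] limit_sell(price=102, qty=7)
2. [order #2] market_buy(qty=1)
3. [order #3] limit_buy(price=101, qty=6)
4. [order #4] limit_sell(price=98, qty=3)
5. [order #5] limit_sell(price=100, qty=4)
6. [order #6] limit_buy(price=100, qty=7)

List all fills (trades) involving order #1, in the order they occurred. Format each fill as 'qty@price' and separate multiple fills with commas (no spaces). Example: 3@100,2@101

After op 1 [order #1] limit_sell(price=102, qty=7): fills=none; bids=[-] asks=[#1:7@102]
After op 2 [order #2] market_buy(qty=1): fills=#2x#1:1@102; bids=[-] asks=[#1:6@102]
After op 3 [order #3] limit_buy(price=101, qty=6): fills=none; bids=[#3:6@101] asks=[#1:6@102]
After op 4 [order #4] limit_sell(price=98, qty=3): fills=#3x#4:3@101; bids=[#3:3@101] asks=[#1:6@102]
After op 5 [order #5] limit_sell(price=100, qty=4): fills=#3x#5:3@101; bids=[-] asks=[#5:1@100 #1:6@102]
After op 6 [order #6] limit_buy(price=100, qty=7): fills=#6x#5:1@100; bids=[#6:6@100] asks=[#1:6@102]

Answer: 1@102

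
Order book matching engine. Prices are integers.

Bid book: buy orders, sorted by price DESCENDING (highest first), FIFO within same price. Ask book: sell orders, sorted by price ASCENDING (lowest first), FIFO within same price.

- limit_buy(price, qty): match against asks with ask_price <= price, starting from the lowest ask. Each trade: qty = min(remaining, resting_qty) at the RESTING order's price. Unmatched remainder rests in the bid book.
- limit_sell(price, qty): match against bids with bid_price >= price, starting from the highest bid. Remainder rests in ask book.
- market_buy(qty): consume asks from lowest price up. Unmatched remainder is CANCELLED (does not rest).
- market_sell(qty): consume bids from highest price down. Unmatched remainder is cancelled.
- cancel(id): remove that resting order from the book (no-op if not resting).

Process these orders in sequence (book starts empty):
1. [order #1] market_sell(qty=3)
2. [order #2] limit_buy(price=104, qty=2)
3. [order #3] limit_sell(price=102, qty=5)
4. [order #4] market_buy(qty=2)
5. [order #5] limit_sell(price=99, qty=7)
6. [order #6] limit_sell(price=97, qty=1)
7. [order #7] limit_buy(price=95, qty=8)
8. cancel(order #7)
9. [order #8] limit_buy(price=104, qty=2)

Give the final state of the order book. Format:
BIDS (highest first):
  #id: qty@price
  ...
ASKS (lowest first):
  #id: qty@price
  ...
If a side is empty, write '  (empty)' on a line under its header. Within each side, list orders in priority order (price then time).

After op 1 [order #1] market_sell(qty=3): fills=none; bids=[-] asks=[-]
After op 2 [order #2] limit_buy(price=104, qty=2): fills=none; bids=[#2:2@104] asks=[-]
After op 3 [order #3] limit_sell(price=102, qty=5): fills=#2x#3:2@104; bids=[-] asks=[#3:3@102]
After op 4 [order #4] market_buy(qty=2): fills=#4x#3:2@102; bids=[-] asks=[#3:1@102]
After op 5 [order #5] limit_sell(price=99, qty=7): fills=none; bids=[-] asks=[#5:7@99 #3:1@102]
After op 6 [order #6] limit_sell(price=97, qty=1): fills=none; bids=[-] asks=[#6:1@97 #5:7@99 #3:1@102]
After op 7 [order #7] limit_buy(price=95, qty=8): fills=none; bids=[#7:8@95] asks=[#6:1@97 #5:7@99 #3:1@102]
After op 8 cancel(order #7): fills=none; bids=[-] asks=[#6:1@97 #5:7@99 #3:1@102]
After op 9 [order #8] limit_buy(price=104, qty=2): fills=#8x#6:1@97 #8x#5:1@99; bids=[-] asks=[#5:6@99 #3:1@102]

Answer: BIDS (highest first):
  (empty)
ASKS (lowest first):
  #5: 6@99
  #3: 1@102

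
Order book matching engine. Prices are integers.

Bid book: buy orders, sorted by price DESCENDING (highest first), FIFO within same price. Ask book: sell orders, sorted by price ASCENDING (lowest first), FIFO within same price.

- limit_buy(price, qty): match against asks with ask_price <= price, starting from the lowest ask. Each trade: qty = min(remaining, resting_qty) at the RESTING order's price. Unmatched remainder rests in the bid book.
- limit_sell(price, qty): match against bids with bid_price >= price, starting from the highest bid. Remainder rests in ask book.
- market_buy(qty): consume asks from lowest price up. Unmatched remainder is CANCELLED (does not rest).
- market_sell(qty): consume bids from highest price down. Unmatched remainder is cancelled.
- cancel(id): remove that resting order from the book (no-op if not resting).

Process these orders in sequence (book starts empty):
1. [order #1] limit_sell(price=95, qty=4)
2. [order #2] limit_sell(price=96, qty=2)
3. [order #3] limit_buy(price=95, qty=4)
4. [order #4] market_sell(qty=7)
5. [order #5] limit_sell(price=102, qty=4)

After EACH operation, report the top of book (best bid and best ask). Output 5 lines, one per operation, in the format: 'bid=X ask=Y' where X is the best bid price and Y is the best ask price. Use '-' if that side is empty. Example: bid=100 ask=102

Answer: bid=- ask=95
bid=- ask=95
bid=- ask=96
bid=- ask=96
bid=- ask=96

Derivation:
After op 1 [order #1] limit_sell(price=95, qty=4): fills=none; bids=[-] asks=[#1:4@95]
After op 2 [order #2] limit_sell(price=96, qty=2): fills=none; bids=[-] asks=[#1:4@95 #2:2@96]
After op 3 [order #3] limit_buy(price=95, qty=4): fills=#3x#1:4@95; bids=[-] asks=[#2:2@96]
After op 4 [order #4] market_sell(qty=7): fills=none; bids=[-] asks=[#2:2@96]
After op 5 [order #5] limit_sell(price=102, qty=4): fills=none; bids=[-] asks=[#2:2@96 #5:4@102]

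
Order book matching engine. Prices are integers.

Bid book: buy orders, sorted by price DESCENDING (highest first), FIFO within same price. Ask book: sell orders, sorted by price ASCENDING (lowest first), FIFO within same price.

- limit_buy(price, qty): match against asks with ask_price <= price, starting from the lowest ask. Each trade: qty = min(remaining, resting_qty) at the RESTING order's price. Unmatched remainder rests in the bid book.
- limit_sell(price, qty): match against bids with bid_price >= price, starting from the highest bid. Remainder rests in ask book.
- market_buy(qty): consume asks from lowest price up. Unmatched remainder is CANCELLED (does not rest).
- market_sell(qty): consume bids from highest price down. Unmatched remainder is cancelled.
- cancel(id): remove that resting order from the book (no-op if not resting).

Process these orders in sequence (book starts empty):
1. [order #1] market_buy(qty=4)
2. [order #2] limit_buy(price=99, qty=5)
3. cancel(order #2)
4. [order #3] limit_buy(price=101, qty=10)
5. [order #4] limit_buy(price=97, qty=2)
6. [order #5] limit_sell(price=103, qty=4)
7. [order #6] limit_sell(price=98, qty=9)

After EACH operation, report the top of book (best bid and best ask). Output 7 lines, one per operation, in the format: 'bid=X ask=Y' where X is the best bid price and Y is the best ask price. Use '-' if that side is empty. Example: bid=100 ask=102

After op 1 [order #1] market_buy(qty=4): fills=none; bids=[-] asks=[-]
After op 2 [order #2] limit_buy(price=99, qty=5): fills=none; bids=[#2:5@99] asks=[-]
After op 3 cancel(order #2): fills=none; bids=[-] asks=[-]
After op 4 [order #3] limit_buy(price=101, qty=10): fills=none; bids=[#3:10@101] asks=[-]
After op 5 [order #4] limit_buy(price=97, qty=2): fills=none; bids=[#3:10@101 #4:2@97] asks=[-]
After op 6 [order #5] limit_sell(price=103, qty=4): fills=none; bids=[#3:10@101 #4:2@97] asks=[#5:4@103]
After op 7 [order #6] limit_sell(price=98, qty=9): fills=#3x#6:9@101; bids=[#3:1@101 #4:2@97] asks=[#5:4@103]

Answer: bid=- ask=-
bid=99 ask=-
bid=- ask=-
bid=101 ask=-
bid=101 ask=-
bid=101 ask=103
bid=101 ask=103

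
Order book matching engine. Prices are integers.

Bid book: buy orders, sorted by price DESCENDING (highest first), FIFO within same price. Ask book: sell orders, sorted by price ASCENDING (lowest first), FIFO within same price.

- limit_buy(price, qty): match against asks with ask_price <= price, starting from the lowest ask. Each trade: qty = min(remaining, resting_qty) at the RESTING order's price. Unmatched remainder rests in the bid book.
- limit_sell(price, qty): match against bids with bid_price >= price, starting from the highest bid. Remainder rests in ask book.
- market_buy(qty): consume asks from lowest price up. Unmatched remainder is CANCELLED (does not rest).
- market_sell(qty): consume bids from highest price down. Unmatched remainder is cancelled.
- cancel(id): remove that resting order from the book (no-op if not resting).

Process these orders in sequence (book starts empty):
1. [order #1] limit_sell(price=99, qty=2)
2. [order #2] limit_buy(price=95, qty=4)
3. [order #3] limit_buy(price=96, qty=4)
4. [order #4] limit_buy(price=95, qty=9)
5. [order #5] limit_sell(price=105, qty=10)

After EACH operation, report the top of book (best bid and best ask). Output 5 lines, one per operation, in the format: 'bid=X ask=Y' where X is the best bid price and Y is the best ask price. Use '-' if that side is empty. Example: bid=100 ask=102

After op 1 [order #1] limit_sell(price=99, qty=2): fills=none; bids=[-] asks=[#1:2@99]
After op 2 [order #2] limit_buy(price=95, qty=4): fills=none; bids=[#2:4@95] asks=[#1:2@99]
After op 3 [order #3] limit_buy(price=96, qty=4): fills=none; bids=[#3:4@96 #2:4@95] asks=[#1:2@99]
After op 4 [order #4] limit_buy(price=95, qty=9): fills=none; bids=[#3:4@96 #2:4@95 #4:9@95] asks=[#1:2@99]
After op 5 [order #5] limit_sell(price=105, qty=10): fills=none; bids=[#3:4@96 #2:4@95 #4:9@95] asks=[#1:2@99 #5:10@105]

Answer: bid=- ask=99
bid=95 ask=99
bid=96 ask=99
bid=96 ask=99
bid=96 ask=99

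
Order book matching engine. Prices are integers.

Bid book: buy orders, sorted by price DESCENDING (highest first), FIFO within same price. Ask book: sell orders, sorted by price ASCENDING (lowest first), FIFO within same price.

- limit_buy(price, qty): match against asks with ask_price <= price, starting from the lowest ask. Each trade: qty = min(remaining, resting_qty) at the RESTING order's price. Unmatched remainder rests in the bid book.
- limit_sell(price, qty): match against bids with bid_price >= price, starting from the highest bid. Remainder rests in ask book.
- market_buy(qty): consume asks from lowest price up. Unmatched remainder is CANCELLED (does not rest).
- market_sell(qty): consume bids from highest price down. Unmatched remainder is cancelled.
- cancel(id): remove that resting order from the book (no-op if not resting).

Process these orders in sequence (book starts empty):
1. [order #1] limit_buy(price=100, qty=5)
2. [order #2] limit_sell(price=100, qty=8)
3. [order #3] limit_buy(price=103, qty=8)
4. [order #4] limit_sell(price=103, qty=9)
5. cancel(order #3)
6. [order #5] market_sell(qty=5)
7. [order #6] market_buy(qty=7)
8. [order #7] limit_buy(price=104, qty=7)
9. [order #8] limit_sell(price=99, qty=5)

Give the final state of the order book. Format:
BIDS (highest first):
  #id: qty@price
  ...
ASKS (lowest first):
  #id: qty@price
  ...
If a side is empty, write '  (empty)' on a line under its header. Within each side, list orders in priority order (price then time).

Answer: BIDS (highest first):
  #7: 2@104
ASKS (lowest first):
  (empty)

Derivation:
After op 1 [order #1] limit_buy(price=100, qty=5): fills=none; bids=[#1:5@100] asks=[-]
After op 2 [order #2] limit_sell(price=100, qty=8): fills=#1x#2:5@100; bids=[-] asks=[#2:3@100]
After op 3 [order #3] limit_buy(price=103, qty=8): fills=#3x#2:3@100; bids=[#3:5@103] asks=[-]
After op 4 [order #4] limit_sell(price=103, qty=9): fills=#3x#4:5@103; bids=[-] asks=[#4:4@103]
After op 5 cancel(order #3): fills=none; bids=[-] asks=[#4:4@103]
After op 6 [order #5] market_sell(qty=5): fills=none; bids=[-] asks=[#4:4@103]
After op 7 [order #6] market_buy(qty=7): fills=#6x#4:4@103; bids=[-] asks=[-]
After op 8 [order #7] limit_buy(price=104, qty=7): fills=none; bids=[#7:7@104] asks=[-]
After op 9 [order #8] limit_sell(price=99, qty=5): fills=#7x#8:5@104; bids=[#7:2@104] asks=[-]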